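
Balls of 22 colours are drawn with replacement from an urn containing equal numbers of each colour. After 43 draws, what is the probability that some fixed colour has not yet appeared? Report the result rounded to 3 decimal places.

0.135

Each draw misses the fixed colour with probability (22-1)/22 = 21/22, independently.
P(still missing after 43) = (21/22)^43 = 0.1353.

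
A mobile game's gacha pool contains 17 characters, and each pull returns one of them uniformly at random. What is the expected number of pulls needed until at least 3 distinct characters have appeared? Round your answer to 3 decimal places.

3.196

With k distinct characters already seen, the next new one arrives after an expected 17/(17-k) pulls.
Sum over k = 0,...,2: E = 17/17 + 17/16 + 17/15 = 3.1958.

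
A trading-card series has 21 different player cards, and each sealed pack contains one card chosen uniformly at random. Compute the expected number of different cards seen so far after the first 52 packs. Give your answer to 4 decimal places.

19.3390

For each card, P(seen in 52 packs) = 1 - (20/21)^52 = 0.92090.
By linearity of expectation, E[distinct seen] = 21·(1 - (20/21)^52) = 19.33898.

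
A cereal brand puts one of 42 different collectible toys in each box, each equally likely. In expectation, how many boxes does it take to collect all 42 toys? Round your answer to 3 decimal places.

After k distinct toys have appeared, the next box gives a new one with probability (42-k)/42, so the expected wait for the (k+1)-th is 42/(42-k).
E[T] = 42/42 + 42/41 + 42/40 + ... + 42/2 + 42/1 = 42·H_{42}.
H_{42} = 4.3267, so E[T] = 181.7232.

181.723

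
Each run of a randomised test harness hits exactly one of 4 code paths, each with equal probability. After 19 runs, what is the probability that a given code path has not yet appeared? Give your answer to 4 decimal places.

On each run the fixed code path fails to appear with probability 3/4.
P(still missing after 19) = (3/4)^19 = 0.00423.

0.0042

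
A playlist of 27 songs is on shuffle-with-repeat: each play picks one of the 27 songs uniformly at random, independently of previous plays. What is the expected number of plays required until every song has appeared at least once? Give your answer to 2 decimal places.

Split into phases: going from k distinct to k+1 distinct takes on average 27/(27-k) plays.
E[T] = 27/27 + 27/26 + 27/25 + ... + 27/2 + 27/1 = 27·H_{27}.
H_{27} = 3.891, so E[T] = 105.069.

105.07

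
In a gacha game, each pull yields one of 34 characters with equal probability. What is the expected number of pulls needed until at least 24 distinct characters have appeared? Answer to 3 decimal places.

40.434

With k distinct characters already seen, the next new one arrives after an expected 34/(34-k) pulls.
Sum over k = 0,...,23: E = 34/34 + 34/33 + 34/32 + ... + 34/12 + 34/11 = 40.4342.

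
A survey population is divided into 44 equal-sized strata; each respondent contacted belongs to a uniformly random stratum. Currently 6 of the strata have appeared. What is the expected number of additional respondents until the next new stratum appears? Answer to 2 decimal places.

1.16

Each respondent yields a new stratum with probability (44-6)/44 = 38/44, so the wait is geometric with mean 44/38.
E = 44/38 = 1.158.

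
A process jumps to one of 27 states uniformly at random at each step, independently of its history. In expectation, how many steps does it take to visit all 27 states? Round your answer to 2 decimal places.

105.07

After k distinct states have appeared, the next step gives a new one with probability (27-k)/27, so the expected wait for the (k+1)-th is 27/(27-k).
E[T] = 27/27 + 27/26 + 27/25 + ... + 27/2 + 27/1 = 27·H_{27}.
H_{27} = 3.891, so E[T] = 105.069.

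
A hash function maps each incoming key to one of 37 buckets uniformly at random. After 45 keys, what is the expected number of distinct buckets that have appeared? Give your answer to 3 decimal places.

26.217

For each bucket, P(seen in 45 keys) = 1 - (36/37)^45 = 0.7086.
By linearity of expectation, E[distinct seen] = 37·(1 - (36/37)^45) = 26.2171.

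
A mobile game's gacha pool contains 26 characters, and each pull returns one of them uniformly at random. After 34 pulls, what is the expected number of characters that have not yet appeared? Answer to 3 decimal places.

6.852

For each character, P(unseen after 34) = (25/26)^34 = 0.2636.
By linearity of expectation, E[unseen] = 26·(25/26)^34 = 6.8524.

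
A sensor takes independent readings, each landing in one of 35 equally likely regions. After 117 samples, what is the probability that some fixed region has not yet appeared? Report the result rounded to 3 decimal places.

Each sample misses the fixed region with probability (35-1)/35 = 34/35, independently.
P(still missing after 117) = (34/35)^117 = 0.0337.

0.034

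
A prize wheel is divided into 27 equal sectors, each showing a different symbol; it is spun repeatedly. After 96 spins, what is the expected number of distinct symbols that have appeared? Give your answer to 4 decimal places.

For each symbol, P(seen in 96 spins) = 1 - (26/27)^96 = 0.97330.
By linearity of expectation, E[distinct seen] = 27·(1 - (26/27)^96) = 26.27909.

26.2791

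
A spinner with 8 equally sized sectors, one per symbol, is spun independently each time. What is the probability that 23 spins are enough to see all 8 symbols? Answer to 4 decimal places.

0.6654

Let A_i be the event that symbol i is missing after 23 spins. By inclusion–exclusion on the A_i,
P(all seen) = Σ_{j=0}^{8} (-1)^j C(8,j)((8-j)/8)^23
= 1.00000 - 0.37092 + 0.03746 - 0.00113 + 0.00001 - 0.00000 + 0.00000 - 0.00000 + 0.00000
= 0.66542.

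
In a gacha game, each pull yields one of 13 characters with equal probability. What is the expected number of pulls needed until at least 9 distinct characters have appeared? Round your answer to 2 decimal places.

14.26

Going from k to k+1 distinct takes a geometric number of pulls with mean 13/(13-k).
Sum over k = 0,...,8: E = 13/13 + 13/12 + 13/11 + ... + 13/6 + 13/5 = 14.258.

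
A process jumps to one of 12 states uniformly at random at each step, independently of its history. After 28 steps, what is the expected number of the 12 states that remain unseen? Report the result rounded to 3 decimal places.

1.050

For each state, P(unseen after 28) = (11/12)^28 = 0.0875.
By linearity of expectation, E[unseen] = 12·(11/12)^28 = 1.0498.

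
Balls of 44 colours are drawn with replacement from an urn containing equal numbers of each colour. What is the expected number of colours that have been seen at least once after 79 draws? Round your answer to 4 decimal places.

36.8435

For each colour, P(seen in 79 draws) = 1 - (43/44)^79 = 0.83735.
By linearity of expectation, E[distinct seen] = 44·(1 - (43/44)^79) = 36.84352.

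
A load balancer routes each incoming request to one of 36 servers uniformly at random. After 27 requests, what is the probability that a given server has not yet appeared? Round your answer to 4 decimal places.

0.4674

Each request misses the fixed server with probability (36-1)/36 = 35/36, independently.
P(still missing after 27) = (35/36)^27 = 0.46738.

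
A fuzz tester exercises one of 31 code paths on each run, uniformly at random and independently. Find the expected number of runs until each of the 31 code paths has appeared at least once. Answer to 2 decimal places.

Split into phases: going from k distinct to k+1 distinct takes on average 31/(31-k) runs.
E[T] = 31/31 + 31/30 + 31/29 + ... + 31/2 + 31/1 = 31·H_{31}.
H_{31} = 4.027, so E[T] = 124.845.

124.84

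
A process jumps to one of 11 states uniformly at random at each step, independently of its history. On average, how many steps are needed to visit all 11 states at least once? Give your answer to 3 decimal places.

After k distinct states have appeared, the next step gives a new one with probability (11-k)/11, so the expected wait for the (k+1)-th is 11/(11-k).
E[T] = 11/11 + 11/10 + 11/9 + ... + 11/2 + 11/1 = 11·H_{11}.
H_{11} = 3.0199, so E[T] = 33.2187.

33.219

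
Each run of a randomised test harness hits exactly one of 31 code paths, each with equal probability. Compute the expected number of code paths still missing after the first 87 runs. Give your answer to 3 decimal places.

For each code path, P(unseen after 87) = (30/31)^87 = 0.0577.
By linearity of expectation, E[unseen] = 31·(30/31)^87 = 1.7883.

1.788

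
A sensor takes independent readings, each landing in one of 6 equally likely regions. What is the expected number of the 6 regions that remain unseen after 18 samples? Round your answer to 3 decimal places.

For each region, P(unseen after 18) = (5/6)^18 = 0.0376.
By linearity of expectation, E[unseen] = 6·(5/6)^18 = 0.2254.

0.225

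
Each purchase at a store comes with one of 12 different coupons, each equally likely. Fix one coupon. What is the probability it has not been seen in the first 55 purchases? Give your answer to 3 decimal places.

Each purchase misses the fixed coupon with probability (12-1)/12 = 11/12, independently.
P(still missing after 55) = (11/12)^55 = 0.0083.

0.008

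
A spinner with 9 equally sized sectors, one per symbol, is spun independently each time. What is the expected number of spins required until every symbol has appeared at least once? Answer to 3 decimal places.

25.461

Split into phases: going from k distinct to k+1 distinct takes on average 9/(9-k) spins.
E[T] = 9/9 + 9/8 + 9/7 + ... + 9/2 + 9/1 = 9·H_{9}.
H_{9} = 2.8290, so E[T] = 25.4607.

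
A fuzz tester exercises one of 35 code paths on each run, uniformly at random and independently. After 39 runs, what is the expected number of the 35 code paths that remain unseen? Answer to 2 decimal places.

For each code path, P(unseen after 39) = (34/35)^39 = 0.323.
By linearity of expectation, E[unseen] = 35·(34/35)^39 = 11.300.

11.30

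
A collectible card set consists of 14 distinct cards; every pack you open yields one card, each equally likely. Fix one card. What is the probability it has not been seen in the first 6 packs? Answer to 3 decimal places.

Each pack misses the fixed card with probability (14-1)/14 = 13/14, independently.
P(still missing after 6) = (13/14)^6 = 0.6410.

0.641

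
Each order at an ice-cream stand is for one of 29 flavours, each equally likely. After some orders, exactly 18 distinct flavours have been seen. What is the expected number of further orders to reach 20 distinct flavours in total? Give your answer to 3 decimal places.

5.536

From k distinct to k+1 distinct takes on average 29/(29-k) orders.
Sum over k = 18,...,19: E = 29/11 + 29/10 = 5.5364.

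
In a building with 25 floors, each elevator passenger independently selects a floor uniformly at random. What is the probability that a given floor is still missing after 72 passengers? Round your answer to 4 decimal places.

0.0529

Each passenger misses the fixed floor with probability (25-1)/25 = 24/25, independently.
P(still missing after 72) = (24/25)^72 = 0.05291.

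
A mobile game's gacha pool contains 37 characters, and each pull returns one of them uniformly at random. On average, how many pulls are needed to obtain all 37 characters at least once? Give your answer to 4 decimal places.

155.4587

Split into phases: going from k distinct to k+1 distinct takes on average 37/(37-k) pulls.
E[T] = 37/37 + 37/36 + 37/35 + ... + 37/2 + 37/1 = 37·H_{37}.
H_{37} = 4.20159, so E[T] = 155.45869.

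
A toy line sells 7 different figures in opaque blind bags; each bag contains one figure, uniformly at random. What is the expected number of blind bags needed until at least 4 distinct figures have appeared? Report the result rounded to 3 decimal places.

With k distinct figures already seen, the next new one arrives after an expected 7/(7-k) blind bags.
Sum over k = 0,...,3: E = 7/7 + 7/6 + 7/5 + 7/4 = 5.3167.

5.317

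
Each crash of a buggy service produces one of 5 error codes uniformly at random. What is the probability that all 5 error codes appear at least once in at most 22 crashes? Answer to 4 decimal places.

Let A_i be the event that error code i is missing after 22 crashes. By inclusion–exclusion on the A_i,
P(all seen) = Σ_{j=0}^{5} (-1)^j C(5,j)((5-j)/5)^22
= 1.00000 - 0.03689 + 0.00013 - 0.00000 + 0.00000 - 0.00000
= 0.96324.

0.9632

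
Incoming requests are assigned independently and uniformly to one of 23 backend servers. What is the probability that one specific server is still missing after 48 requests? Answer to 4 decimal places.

Each request misses the fixed server with probability (23-1)/23 = 22/23, independently.
P(still missing after 48) = (22/23)^48 = 0.11840.

0.1184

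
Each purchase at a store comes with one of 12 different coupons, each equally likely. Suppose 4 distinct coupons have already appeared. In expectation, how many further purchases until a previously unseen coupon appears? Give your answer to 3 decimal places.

1.500

The number of purchases until the next new coupon is geometric with success probability 8/12, so its mean is 12/8.
E = 12/8 = 1.5000.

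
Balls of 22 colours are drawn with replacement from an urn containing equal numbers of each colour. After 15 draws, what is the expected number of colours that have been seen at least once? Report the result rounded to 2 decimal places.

For each colour, P(seen in 15 draws) = 1 - (21/22)^15 = 0.502.
By linearity of expectation, E[distinct seen] = 22·(1 - (21/22)^15) = 11.051.

11.05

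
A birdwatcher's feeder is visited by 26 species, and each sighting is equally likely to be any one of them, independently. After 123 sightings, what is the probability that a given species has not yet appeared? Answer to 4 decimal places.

Each sighting misses the fixed species with probability (26-1)/26 = 25/26, independently.
P(still missing after 123) = (25/26)^123 = 0.00803.

0.0080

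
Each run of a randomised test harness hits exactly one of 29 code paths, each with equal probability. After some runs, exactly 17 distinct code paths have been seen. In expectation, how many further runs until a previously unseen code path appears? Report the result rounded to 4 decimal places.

The number of runs until the next new code path is geometric with success probability 12/29, so its mean is 29/12.
E = 29/12 = 2.41667.

2.4167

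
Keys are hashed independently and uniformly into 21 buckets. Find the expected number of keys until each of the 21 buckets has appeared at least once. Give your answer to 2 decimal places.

Split into phases: going from k distinct to k+1 distinct takes on average 21/(21-k) keys.
E[T] = 21/21 + 21/20 + 21/19 + ... + 21/2 + 21/1 = 21·H_{21}.
H_{21} = 3.645, so E[T] = 76.553.

76.55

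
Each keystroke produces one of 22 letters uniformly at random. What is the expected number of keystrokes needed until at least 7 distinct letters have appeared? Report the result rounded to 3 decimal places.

8.197

With k distinct letters already seen, the next new one arrives after an expected 22/(22-k) keystrokes.
Sum over k = 0,...,6: E = 22/22 + 22/21 + 22/20 + ... + 22/17 + 22/16 = 8.1969.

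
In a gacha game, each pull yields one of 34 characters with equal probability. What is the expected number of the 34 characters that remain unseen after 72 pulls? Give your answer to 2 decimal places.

For each character, P(unseen after 72) = (33/34)^72 = 0.117.
By linearity of expectation, E[unseen] = 34·(33/34)^72 = 3.963.

3.96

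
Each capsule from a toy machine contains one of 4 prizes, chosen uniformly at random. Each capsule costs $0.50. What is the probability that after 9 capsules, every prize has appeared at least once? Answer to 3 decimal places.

Let A_i be the event that prize i is missing after 9 capsules. By inclusion–exclusion on the A_i,
P(all seen) = Σ_{j=0}^{4} (-1)^j C(4,j)((4-j)/4)^9
= 1.0000 - 0.3003 + 0.0117 - 0.0000 + 0.0000
= 0.7114.

0.711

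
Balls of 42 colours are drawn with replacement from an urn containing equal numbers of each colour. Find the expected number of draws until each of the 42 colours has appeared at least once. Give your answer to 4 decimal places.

The wait to go from k to k+1 distinct colours is geometric with mean 42/(42-k).
E[T] = 42/42 + 42/41 + 42/40 + ... + 42/2 + 42/1 = 42·H_{42}.
H_{42} = 4.32674, so E[T] = 181.72320.

181.7232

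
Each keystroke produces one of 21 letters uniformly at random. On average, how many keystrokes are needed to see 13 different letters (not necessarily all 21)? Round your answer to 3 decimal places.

19.478

Going from k to k+1 distinct takes a geometric number of keystrokes with mean 21/(21-k).
Sum over k = 0,...,12: E = 21/21 + 21/20 + 21/19 + ... + 21/10 + 21/9 = 19.4775.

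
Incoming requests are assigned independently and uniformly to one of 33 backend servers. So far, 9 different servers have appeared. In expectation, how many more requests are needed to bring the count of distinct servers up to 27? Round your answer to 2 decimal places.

43.76

From k distinct to k+1 distinct takes on average 33/(33-k) requests.
Sum over k = 9,...,26: E = 33/24 + 33/23 + 33/22 + ... + 33/8 + 33/7 = 43.757.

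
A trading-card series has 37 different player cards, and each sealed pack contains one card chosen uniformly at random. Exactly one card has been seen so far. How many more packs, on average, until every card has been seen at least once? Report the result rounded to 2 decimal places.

154.46

From k distinct to k+1 distinct takes on average 37/(37-k) packs.
Sum over k = 1,...,36: E = 37/36 + 37/35 + 37/34 + ... + 37/2 + 37/1 = 154.459.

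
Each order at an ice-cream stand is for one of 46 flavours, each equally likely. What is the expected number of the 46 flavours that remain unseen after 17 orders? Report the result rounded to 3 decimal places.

For each flavour, P(unseen after 17) = (45/46)^17 = 0.6882.
By linearity of expectation, E[unseen] = 46·(45/46)^17 = 31.6583.

31.658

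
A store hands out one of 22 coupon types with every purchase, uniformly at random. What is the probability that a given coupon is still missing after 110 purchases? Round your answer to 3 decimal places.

Each purchase misses the fixed coupon with probability (22-1)/22 = 21/22, independently.
P(still missing after 110) = (21/22)^110 = 0.0060.

0.006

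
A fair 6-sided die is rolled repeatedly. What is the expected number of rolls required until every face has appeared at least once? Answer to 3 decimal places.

14.700

The wait to go from k to k+1 distinct faces is geometric with mean 6/(6-k).
E[T] = 6/6 + 6/5 + 6/4 + 6/3 + 6/2 + 6/1 = 6·H_{6}.
H_{6} = 2.4500, so E[T] = 14.7000.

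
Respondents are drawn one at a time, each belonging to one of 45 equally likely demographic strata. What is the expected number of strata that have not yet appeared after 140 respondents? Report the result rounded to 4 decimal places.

For each stratum, P(unseen after 140) = (44/45)^140 = 0.04302.
By linearity of expectation, E[unseen] = 45·(44/45)^140 = 1.93569.

1.9357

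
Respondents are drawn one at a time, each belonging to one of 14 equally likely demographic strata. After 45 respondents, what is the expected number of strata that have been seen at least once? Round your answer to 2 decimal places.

13.50

For each stratum, P(seen in 45 respondents) = 1 - (13/14)^45 = 0.964.
By linearity of expectation, E[distinct seen] = 14·(1 - (13/14)^45) = 13.501.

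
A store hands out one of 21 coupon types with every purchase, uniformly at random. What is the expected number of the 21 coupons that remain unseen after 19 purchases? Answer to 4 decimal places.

8.3104

For each coupon, P(unseen after 19) = (20/21)^19 = 0.39573.
By linearity of expectation, E[unseen] = 21·(20/21)^19 = 8.31041.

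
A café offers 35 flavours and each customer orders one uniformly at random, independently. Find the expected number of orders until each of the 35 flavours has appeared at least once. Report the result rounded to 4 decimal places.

145.1373

The wait to go from k to k+1 distinct flavours is geometric with mean 35/(35-k).
E[T] = 35/35 + 35/34 + 35/33 + ... + 35/2 + 35/1 = 35·H_{35}.
H_{35} = 4.14678, so E[T] = 145.13735.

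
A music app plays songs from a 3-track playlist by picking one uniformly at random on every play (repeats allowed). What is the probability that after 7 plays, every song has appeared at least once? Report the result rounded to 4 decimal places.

Let A_i be the event that song i is missing after 7 plays. By inclusion–exclusion on the A_i,
P(all seen) = Σ_{j=0}^{3} (-1)^j C(3,j)((3-j)/3)^7
= 1.00000 - 0.17558 + 0.00137 - 0.00000
= 0.82579.

0.8258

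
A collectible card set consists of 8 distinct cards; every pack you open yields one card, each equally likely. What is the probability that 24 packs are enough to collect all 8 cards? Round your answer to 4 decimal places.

0.7028

By inclusion–exclusion over which cards are missing,
P(all seen) = Σ_{j=0}^{8} (-1)^j C(8,j)((8-j)/8)^24
= 1.00000 - 0.32455 + 0.02809 - 0.00071 + 0.00000 - 0.00000 + 0.00000 - 0.00000 + 0.00000
= 0.70284.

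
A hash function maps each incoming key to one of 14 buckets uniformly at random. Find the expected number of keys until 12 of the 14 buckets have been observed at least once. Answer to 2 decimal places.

Going from k to k+1 distinct takes a geometric number of keys with mean 14/(14-k).
Sum over k = 0,...,11: E = 14/14 + 14/13 + 14/12 + ... + 14/4 + 14/3 = 24.522.

24.52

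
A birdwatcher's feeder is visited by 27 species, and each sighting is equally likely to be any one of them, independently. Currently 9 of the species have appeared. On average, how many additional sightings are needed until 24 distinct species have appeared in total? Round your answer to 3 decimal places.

44.868

From k distinct to k+1 distinct takes on average 27/(27-k) sightings.
Sum over k = 9,...,23: E = 27/18 + 27/17 + 27/16 + ... + 27/5 + 27/4 = 44.8679.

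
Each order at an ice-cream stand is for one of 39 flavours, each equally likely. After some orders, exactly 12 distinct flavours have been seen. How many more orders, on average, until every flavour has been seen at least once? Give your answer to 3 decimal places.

The wait to go from k to k+1 distinct flavours is geometric with mean 39/(39-k).
Sum over k = 12,...,38: E = 39/27 + 39/26 + 39/25 + ... + 39/2 + 39/1 = 151.7668.

151.767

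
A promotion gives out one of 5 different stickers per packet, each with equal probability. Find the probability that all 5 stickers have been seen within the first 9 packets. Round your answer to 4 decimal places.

0.4271

By inclusion–exclusion over which stickers are missing,
P(all seen) = Σ_{j=0}^{5} (-1)^j C(5,j)((5-j)/5)^9
= 1.00000 - 0.67109 + 0.10078 - 0.00262 + 0.00000 - 0.00000
= 0.42707.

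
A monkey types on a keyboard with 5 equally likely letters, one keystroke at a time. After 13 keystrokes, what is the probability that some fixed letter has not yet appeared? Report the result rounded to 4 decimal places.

0.0550

Each keystroke misses the fixed letter with probability (5-1)/5 = 4/5, independently.
P(still missing after 13) = (4/5)^13 = 0.05498.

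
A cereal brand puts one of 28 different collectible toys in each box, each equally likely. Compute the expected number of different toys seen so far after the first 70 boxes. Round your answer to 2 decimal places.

For each toy, P(seen in 70 boxes) = 1 - (27/28)^70 = 0.922.
By linearity of expectation, E[distinct seen] = 28·(1 - (27/28)^70) = 25.804.

25.80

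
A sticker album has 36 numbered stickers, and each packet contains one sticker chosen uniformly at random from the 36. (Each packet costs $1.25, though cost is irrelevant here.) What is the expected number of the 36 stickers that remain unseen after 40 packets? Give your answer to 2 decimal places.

11.67

For each sticker, P(unseen after 40) = (35/36)^40 = 0.324.
By linearity of expectation, E[unseen] = 36·(35/36)^40 = 11.666.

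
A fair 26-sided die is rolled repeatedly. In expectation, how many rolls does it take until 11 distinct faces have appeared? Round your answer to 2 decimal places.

13.94

With k distinct faces already seen, the next new one arrives after an expected 26/(26-k) rolls.
Sum over k = 0,...,10: E = 26/26 + 26/25 + 26/24 + ... + 26/17 + 26/16 = 13.941.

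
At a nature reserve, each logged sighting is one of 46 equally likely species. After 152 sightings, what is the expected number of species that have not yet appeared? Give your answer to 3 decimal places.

For each species, P(unseen after 152) = (45/46)^152 = 0.0354.
By linearity of expectation, E[unseen] = 46·(45/46)^152 = 1.6288.

1.629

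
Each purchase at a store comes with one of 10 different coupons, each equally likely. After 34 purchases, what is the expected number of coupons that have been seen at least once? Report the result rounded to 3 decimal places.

For each coupon, P(seen in 34 purchases) = 1 - (9/10)^34 = 0.9722.
By linearity of expectation, E[distinct seen] = 10·(1 - (9/10)^34) = 9.7219.

9.722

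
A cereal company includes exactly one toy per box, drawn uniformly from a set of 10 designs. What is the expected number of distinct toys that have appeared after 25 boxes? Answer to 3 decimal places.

9.282

For each toy, P(seen in 25 boxes) = 1 - (9/10)^25 = 0.9282.
By linearity of expectation, E[distinct seen] = 10·(1 - (9/10)^25) = 9.2821.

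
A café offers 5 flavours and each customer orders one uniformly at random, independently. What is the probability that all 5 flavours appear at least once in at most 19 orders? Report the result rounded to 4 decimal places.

By inclusion–exclusion over which flavours are missing,
P(all seen) = Σ_{j=0}^{5} (-1)^j C(5,j)((5-j)/5)^19
= 1.00000 - 0.07206 + 0.00061 - 0.00000 + 0.00000 - 0.00000
= 0.92855.

0.9286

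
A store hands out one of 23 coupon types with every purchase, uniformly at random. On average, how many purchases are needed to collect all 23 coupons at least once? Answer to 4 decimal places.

85.8887

After k distinct coupons have appeared, the next purchase gives a new one with probability (23-k)/23, so the expected wait for the (k+1)-th is 23/(23-k).
E[T] = 23/23 + 23/22 + 23/21 + ... + 23/2 + 23/1 = 23·H_{23}.
H_{23} = 3.73429, so E[T] = 85.88870.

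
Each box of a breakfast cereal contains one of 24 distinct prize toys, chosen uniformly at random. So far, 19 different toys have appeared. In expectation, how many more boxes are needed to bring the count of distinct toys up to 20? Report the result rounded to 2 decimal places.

From k distinct to k+1 distinct takes on average 24/(24-k) boxes.
Only the k = 19 term is needed: E = 24/5 = 4.800.

4.80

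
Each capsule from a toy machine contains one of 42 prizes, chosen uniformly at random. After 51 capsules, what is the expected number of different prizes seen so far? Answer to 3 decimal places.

For each prize, P(seen in 51 capsules) = 1 - (41/42)^51 = 0.7074.
By linearity of expectation, E[distinct seen] = 42·(1 - (41/42)^51) = 29.7111.

29.711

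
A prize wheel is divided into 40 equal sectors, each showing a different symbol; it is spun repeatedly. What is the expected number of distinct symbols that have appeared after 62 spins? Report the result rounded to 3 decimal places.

31.676

For each symbol, P(seen in 62 spins) = 1 - (39/40)^62 = 0.7919.
By linearity of expectation, E[distinct seen] = 40·(1 - (39/40)^62) = 31.6757.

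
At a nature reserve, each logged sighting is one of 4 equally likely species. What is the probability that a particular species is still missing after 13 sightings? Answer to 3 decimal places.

0.024

Each sighting misses the fixed species with probability (4-1)/4 = 3/4, independently.
P(still missing after 13) = (3/4)^13 = 0.0238.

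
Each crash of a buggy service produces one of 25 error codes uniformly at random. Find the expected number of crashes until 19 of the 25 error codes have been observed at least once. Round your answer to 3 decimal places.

34.149

With k distinct error codes already seen, the next new one arrives after an expected 25/(25-k) crashes.
Sum over k = 0,...,18: E = 25/25 + 25/24 + 25/23 + ... + 25/8 + 25/7 = 34.1490.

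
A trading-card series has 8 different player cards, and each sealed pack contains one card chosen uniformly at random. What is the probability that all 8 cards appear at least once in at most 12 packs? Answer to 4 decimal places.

0.0933

By inclusion–exclusion over which cards are missing,
P(all seen) = Σ_{j=0}^{8} (-1)^j C(8,j)((8-j)/8)^12
= 1.00000 - 1.61134 + 0.88694 - 0.19895 + 0.01709 - 0.00043 + 0.00000 - 0.00000 + 0.00000
= 0.09331.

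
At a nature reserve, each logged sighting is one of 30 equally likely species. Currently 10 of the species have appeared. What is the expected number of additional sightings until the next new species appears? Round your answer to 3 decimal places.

Each sighting yields a new species with probability (30-10)/30 = 20/30, so the wait is geometric with mean 30/20.
E = 30/20 = 1.5000.

1.500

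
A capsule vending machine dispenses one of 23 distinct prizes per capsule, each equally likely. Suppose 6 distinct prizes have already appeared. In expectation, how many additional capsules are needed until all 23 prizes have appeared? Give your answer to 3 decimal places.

79.110

The wait to go from k to k+1 distinct prizes is geometric with mean 23/(23-k).
Sum over k = 6,...,22: E = 23/17 + 23/16 + 23/15 + ... + 23/2 + 23/1 = 79.1097.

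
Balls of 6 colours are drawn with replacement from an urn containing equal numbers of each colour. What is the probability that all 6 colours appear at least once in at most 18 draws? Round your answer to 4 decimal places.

Let A_i be the event that colour i is missing after 18 draws. By inclusion–exclusion on the A_i,
P(all seen) = Σ_{j=0}^{6} (-1)^j C(6,j)((6-j)/6)^18
= 1.00000 - 0.22537 + 0.01015 - 0.00008 + 0.00000 - 0.00000 + 0.00000
= 0.78471.

0.7847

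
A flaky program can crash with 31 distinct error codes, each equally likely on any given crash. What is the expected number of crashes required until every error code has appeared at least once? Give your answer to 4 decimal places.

After k distinct error codes have appeared, the next crash gives a new one with probability (31-k)/31, so the expected wait for the (k+1)-th is 31/(31-k).
E[T] = 31/31 + 31/30 + 31/29 + ... + 31/2 + 31/1 = 31·H_{31}.
H_{31} = 4.02725, so E[T] = 124.84460.

124.8446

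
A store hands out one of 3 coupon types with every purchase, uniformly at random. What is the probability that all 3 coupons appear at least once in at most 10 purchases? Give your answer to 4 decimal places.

By inclusion–exclusion over which coupons are missing,
P(all seen) = Σ_{j=0}^{3} (-1)^j C(3,j)((3-j)/3)^10
= 1.00000 - 0.05202 + 0.00005 - 0.00000
= 0.94803.

0.9480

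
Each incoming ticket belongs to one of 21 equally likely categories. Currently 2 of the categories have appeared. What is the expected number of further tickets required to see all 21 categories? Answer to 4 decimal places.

74.5025

With k distinct categories already seen, the next new one takes an expected 21/(21-k) tickets.
Sum over k = 2,...,20: E = 21/19 + 21/18 + 21/17 + ... + 21/2 + 21/1 = 74.50253.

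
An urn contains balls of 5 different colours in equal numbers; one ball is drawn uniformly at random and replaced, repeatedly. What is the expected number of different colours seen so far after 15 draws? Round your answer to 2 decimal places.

For each colour, P(seen in 15 draws) = 1 - (4/5)^15 = 0.965.
By linearity of expectation, E[distinct seen] = 5·(1 - (4/5)^15) = 4.824.

4.82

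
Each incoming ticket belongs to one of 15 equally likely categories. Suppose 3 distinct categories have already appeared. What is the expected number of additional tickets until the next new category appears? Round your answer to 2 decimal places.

1.25

Each ticket yields a new category with probability (15-3)/15 = 12/15, so the wait is geometric with mean 15/12.
E = 15/12 = 1.250.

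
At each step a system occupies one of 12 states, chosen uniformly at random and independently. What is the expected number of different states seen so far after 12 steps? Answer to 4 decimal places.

For each state, P(seen in 12 steps) = 1 - (11/12)^12 = 0.64800.
By linearity of expectation, E[distinct seen] = 12·(1 - (11/12)^12) = 7.77605.

7.7761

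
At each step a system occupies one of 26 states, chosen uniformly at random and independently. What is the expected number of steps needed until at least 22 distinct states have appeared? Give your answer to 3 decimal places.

46.048

With k distinct states already seen, the next new one arrives after an expected 26/(26-k) steps.
Sum over k = 0,...,21: E = 26/26 + 26/25 + 26/24 + ... + 26/6 + 26/5 = 46.0482.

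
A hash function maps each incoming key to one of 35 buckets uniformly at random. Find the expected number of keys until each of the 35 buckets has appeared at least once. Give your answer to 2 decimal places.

145.14

After k distinct buckets have appeared, the next key gives a new one with probability (35-k)/35, so the expected wait for the (k+1)-th is 35/(35-k).
E[T] = 35/35 + 35/34 + 35/33 + ... + 35/2 + 35/1 = 35·H_{35}.
H_{35} = 4.147, so E[T] = 145.137.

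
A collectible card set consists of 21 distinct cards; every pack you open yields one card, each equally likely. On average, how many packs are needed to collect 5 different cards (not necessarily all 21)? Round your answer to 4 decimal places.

With k distinct cards already seen, the next new one arrives after an expected 21/(21-k) packs.
Sum over k = 0,...,4: E = 21/21 + 21/20 + 21/19 + 21/18 + 21/17 = 5.55722.

5.5572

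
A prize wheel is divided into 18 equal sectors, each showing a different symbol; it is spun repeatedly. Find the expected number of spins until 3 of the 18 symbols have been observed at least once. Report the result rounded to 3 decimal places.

Going from k to k+1 distinct takes a geometric number of spins with mean 18/(18-k).
Sum over k = 0,...,2: E = 18/18 + 18/17 + 18/16 = 3.1838.

3.184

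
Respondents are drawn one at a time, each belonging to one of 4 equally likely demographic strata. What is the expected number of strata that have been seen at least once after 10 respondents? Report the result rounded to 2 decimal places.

For each stratum, P(seen in 10 respondents) = 1 - (3/4)^10 = 0.944.
By linearity of expectation, E[distinct seen] = 4·(1 - (3/4)^10) = 3.775.

3.77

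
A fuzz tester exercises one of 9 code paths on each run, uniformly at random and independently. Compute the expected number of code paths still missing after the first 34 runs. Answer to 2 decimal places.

0.16

For each code path, P(unseen after 34) = (8/9)^34 = 0.018.
By linearity of expectation, E[unseen] = 9·(8/9)^34 = 0.164.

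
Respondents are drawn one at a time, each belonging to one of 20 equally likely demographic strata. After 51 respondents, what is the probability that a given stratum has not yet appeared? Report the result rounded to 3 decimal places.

0.073

On each respondent the fixed stratum fails to appear with probability 19/20.
P(still missing after 51) = (19/20)^51 = 0.0731.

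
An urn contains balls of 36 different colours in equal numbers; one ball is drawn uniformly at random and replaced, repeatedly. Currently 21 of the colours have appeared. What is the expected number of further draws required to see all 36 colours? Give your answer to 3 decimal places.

With k distinct colours already seen, the next new one takes an expected 36/(36-k) draws.
Sum over k = 21,...,35: E = 36/15 + 36/14 + 36/13 + ... + 36/2 + 36/1 = 119.4562.

119.456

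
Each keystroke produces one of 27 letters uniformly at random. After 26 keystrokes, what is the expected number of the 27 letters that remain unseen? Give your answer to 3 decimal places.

10.121

For each letter, P(unseen after 26) = (26/27)^26 = 0.3748.
By linearity of expectation, E[unseen] = 27·(26/27)^26 = 10.1208.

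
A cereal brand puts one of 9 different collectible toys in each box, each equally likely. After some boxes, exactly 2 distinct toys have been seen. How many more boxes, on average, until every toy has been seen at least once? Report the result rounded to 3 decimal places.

23.336

With k distinct toys already seen, the next new one takes an expected 9/(9-k) boxes.
Sum over k = 2,...,8: E = 9/7 + 9/6 + 9/5 + ... + 9/2 + 9/1 = 23.3357.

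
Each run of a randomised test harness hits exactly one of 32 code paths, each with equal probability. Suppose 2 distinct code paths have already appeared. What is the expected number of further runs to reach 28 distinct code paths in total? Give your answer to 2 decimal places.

With k distinct code paths already seen, the next new one takes an expected 32/(32-k) runs.
Sum over k = 2,...,27: E = 32/30 + 32/29 + 32/28 + ... + 32/6 + 32/5 = 61.173.

61.17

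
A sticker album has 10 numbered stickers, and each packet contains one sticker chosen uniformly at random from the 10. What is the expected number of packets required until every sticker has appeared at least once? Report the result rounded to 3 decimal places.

29.290

After k distinct stickers have appeared, the next packet gives a new one with probability (10-k)/10, so the expected wait for the (k+1)-th is 10/(10-k).
E[T] = 10/10 + 10/9 + 10/8 + ... + 10/2 + 10/1 = 10·H_{10}.
H_{10} = 2.9290, so E[T] = 29.2897.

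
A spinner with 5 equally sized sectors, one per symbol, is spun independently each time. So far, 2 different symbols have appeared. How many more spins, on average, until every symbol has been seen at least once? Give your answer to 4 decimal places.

With k distinct symbols already seen, the next new one takes an expected 5/(5-k) spins.
Sum over k = 2,...,4: E = 5/3 + 5/2 + 5/1 = 9.16667.

9.1667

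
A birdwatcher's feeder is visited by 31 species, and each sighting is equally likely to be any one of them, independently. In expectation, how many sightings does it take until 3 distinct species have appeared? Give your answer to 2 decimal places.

3.10

With k distinct species already seen, the next new one arrives after an expected 31/(31-k) sightings.
Sum over k = 0,...,2: E = 31/31 + 31/30 + 31/29 = 3.102.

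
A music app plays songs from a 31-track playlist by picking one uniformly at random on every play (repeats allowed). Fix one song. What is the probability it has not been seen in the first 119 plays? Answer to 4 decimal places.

0.0202

Each play misses the fixed song with probability (31-1)/31 = 30/31, independently.
P(still missing after 119) = (30/31)^119 = 0.02020.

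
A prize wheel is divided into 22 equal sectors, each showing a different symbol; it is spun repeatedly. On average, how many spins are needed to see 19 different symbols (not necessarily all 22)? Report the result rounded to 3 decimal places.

40.865

Going from k to k+1 distinct takes a geometric number of spins with mean 22/(22-k).
Sum over k = 0,...,18: E = 22/22 + 22/21 + 22/20 + ... + 22/5 + 22/4 = 40.8646.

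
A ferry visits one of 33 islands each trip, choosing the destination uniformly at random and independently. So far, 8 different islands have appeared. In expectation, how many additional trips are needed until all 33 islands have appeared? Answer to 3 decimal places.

From k distinct to k+1 distinct takes on average 33/(33-k) trips.
Sum over k = 8,...,32: E = 33/25 + 33/24 + 33/23 + ... + 33/2 + 33/1 = 125.9266.

125.927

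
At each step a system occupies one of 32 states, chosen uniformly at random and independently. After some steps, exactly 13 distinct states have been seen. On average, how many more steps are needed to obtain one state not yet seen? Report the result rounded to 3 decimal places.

The number of steps until the next new state is geometric with success probability 19/32, so its mean is 32/19.
E = 32/19 = 1.6842.

1.684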